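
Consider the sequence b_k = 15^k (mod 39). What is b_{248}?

Listing terms: b_0 = 1,  b_1 = 15,  b_2 = 30,  b_3 = 21,  b_4 = 3,  b_5 = 6,  b_6 = 12,  b_7 = 24,  b_8 = 9,  b_9 = 18,  b_{10} = 36,  b_{11} = 33,  b_{12} = 27,  b_{13} = 15.
Since b_{13} = b_1 = 15, the sequence is eventually periodic: after a pre-period of length 1 it cycles with period 12.
For k ≥ 1, b_k depends only on (k - 1) mod 12. (248 - 1) mod 12 = 7, so b_{248} = b_8 = 9.

9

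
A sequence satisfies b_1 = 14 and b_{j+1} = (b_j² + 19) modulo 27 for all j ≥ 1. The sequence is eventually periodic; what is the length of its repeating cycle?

3

Listing terms: b_1 = 14, b_2 = 26, b_3 = 20, b_4 = 14.
The sequence repeats with period 3.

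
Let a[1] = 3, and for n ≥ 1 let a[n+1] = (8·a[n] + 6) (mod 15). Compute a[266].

Computing terms: a[1] = 3; a[2] = 0; a[3] = 6; a[4] = 9; a[5] = 3.
The sequence repeats with period 4.
(266 - 1) mod 4 = 1, so a[266] = a[2] = 0.

0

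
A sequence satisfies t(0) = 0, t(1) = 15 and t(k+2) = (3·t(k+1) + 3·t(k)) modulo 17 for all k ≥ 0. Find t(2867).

We have t(0) = 0, t(1) = 15, t(2) = 11, t(3) = 10, t(4) = 12, t(5) = 15, t(6) = 13, t(7) = 16, t(8) = 2, t(9) = 3, t(10) = 15, t(11) = 3, t(12) = 3, t(13) = 1, t(14) = 12, t(15) = 5, t(16) = 0, t(17) = 15.
The sequence repeats with period 16.
(2867 - 0) mod 16 = 3, so t(2867) = t(3) = 10.

10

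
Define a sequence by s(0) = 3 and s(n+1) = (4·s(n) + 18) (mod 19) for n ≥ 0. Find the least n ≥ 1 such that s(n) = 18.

4

s(0) = 3; s(1) = 11; s(2) = 5; s(3) = 0; s(4) = 18; s(5) = 14; s(6) = 17; s(7) = 10; s(8) = 1; s(9) = 3.
Since s(9) = s(0) = 3, the sequence is periodic with period 9.
The value 18 first appears (with n ≥ 1) at s(4).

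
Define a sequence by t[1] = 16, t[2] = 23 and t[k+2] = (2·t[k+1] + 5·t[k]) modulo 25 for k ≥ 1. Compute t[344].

17

t[1] = 16,  t[2] = 23,  t[3] = 1,  t[4] = 17,  t[5] = 14,  t[6] = 13,  t[7] = 21,  t[8] = 7,  t[9] = 19,  t[10] = 23,  t[11] = 16,  t[12] = 22,  t[13] = 24,  t[14] = 8,  t[15] = 11,  t[16] = 12,  t[17] = 4,  t[18] = 18,  t[19] = 6,  t[20] = 2,  t[21] = 9,  t[22] = 3,  t[23] = 1,  t[24] = 17.
Since (t[23], t[24]) = (t[3], t[4]) = (1, 17) (two consecutive terms determine the rest), the sequence is eventually periodic: after a pre-period of length 2 it cycles with period 20.
For k ≥ 3, t[k] depends only on (k - 3) mod 20. (344 - 3) mod 20 = 1, so t[344] = t[4] = 17.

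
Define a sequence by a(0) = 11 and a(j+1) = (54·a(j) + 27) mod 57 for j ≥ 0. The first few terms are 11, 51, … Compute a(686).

45

a(0) = 11; a(1) = 51; a(2) = 45; a(3) = 6; a(4) = 9; a(5) = 0; a(6) = 27; a(7) = 3; a(8) = 18; a(9) = 30; a(10) = 51.
Since a(10) = a(1) = 51, the sequence is eventually periodic: after a pre-period of length 1 it cycles with period 9.
For j ≥ 1, a(j) depends only on (j - 1) mod 9. (686 - 1) mod 9 = 1, so a(686) = a(2) = 45.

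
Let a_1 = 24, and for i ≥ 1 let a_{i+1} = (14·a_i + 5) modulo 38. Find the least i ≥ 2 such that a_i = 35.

16

Computing terms: a_1 = 24; a_2 = 37; a_3 = 29; a_4 = 31; a_5 = 21; a_6 = 33; a_7 = 11; a_8 = 7; a_9 = 27; a_{10} = 3; a_{11} = 9; a_{12} = 17; a_{13} = 15; a_{14} = 25; a_{15} = 13; a_{16} = 35; a_{17} = 1; a_{18} = 19; a_{19} = 5; a_{20} = 37.
Since a_{20} = a_2 = 37, the sequence is eventually periodic: after a pre-period of length 1 it cycles with period 18.
The value 35 first appears (with i ≥ 2) at a_{16}.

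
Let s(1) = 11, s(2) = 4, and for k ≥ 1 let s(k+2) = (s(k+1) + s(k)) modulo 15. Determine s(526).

8

s(1) = 11, s(2) = 4, s(3) = 0, s(4) = 4, s(5) = 4, s(6) = 8, s(7) = 12, s(8) = 5, s(9) = 2, s(10) = 7, s(11) = 9, s(12) = 1, s(13) = 10, s(14) = 11, s(15) = 6, s(16) = 2, s(17) = 8, s(18) = 10, s(19) = 3, s(20) = 13, s(21) = 1, s(22) = 14, s(23) = 0, s(24) = 14, s(25) = 14, s(26) = 13, s(27) = 12, s(28) = 10, s(29) = 7, s(30) = 2, s(31) = 9, s(32) = 11, s(33) = 5, s(34) = 1, s(35) = 6, s(36) = 7, s(37) = 13, s(38) = 5, s(39) = 3, s(40) = 8, s(41) = 11, s(42) = 4.
Since (s(41), s(42)) = (s(1), s(2)) = (11, 4) (two consecutive terms determine the rest), the sequence is periodic with period 40.
So s(526) = s(1 + ((526-1) mod 40)) = s(6) = 8.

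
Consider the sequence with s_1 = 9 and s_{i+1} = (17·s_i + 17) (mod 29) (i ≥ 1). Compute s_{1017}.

Listing terms: s_1 = 9,  s_2 = 25,  s_3 = 7,  s_4 = 20,  s_5 = 9.
Since s_5 = s_1 = 9, the sequence is periodic with period 4.
(1017 - 1) mod 4 = 0, so s_{1017} = s_1 = 9.

9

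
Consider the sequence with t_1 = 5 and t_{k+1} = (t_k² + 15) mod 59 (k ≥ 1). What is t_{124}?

We have t_1 = 5, t_2 = 40, t_3 = 22, t_4 = 27, t_5 = 36, t_6 = 13, t_7 = 7, t_8 = 5.
Since t_8 = t_1 = 5, the sequence is periodic with period 7.
(124 - 1) mod 7 = 4, so t_{124} = t_5 = 36.

36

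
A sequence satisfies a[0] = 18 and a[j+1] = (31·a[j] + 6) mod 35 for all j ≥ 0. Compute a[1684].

32

Computing terms: a[0] = 18; a[1] = 4; a[2] = 25; a[3] = 11; a[4] = 32; a[5] = 18.
Since a[5] = a[0] = 18, the sequence is periodic with period 5.
(1684 - 0) mod 5 = 4, so a[1684] = a[4] = 32.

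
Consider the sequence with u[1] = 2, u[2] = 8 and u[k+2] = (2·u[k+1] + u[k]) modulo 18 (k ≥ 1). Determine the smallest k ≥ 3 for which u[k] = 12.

u[1] = 2; u[2] = 8; u[3] = 0; u[4] = 8; u[5] = 16; u[6] = 4; u[7] = 6; u[8] = 16; u[9] = 2; u[10] = 2; u[11] = 6; u[12] = 14; u[13] = 16; u[14] = 10; u[15] = 0; u[16] = 10; u[17] = 2; u[18] = 14; u[19] = 12; u[20] = 2; u[21] = 16; u[22] = 16; u[23] = 12; u[24] = 4; u[25] = 2; u[26] = 8.
Since (u[25], u[26]) = (u[1], u[2]) = (2, 8) (two consecutive terms determine the rest), the sequence is periodic with period 24.
The value 12 first appears (with k ≥ 3) at u[19].

19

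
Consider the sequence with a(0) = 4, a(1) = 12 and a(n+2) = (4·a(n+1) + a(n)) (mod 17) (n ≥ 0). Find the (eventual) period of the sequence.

Computing terms: a(0) = 4, a(1) = 12, a(2) = 1, a(3) = 16, a(4) = 14, a(5) = 4, a(6) = 13, a(7) = 5, a(8) = 16, a(9) = 1, a(10) = 3, a(11) = 13, a(12) = 4, a(13) = 12.
Since (a(12), a(13)) = (a(0), a(1)) = (4, 12) (two consecutive terms determine the rest), the sequence is periodic with period 12.

12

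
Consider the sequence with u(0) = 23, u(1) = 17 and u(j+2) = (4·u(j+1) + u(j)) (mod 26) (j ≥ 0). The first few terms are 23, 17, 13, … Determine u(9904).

11

Computing terms: u(0) = 23,  u(1) = 17,  u(2) = 13,  u(3) = 17,  u(4) = 3,  u(5) = 3,  u(6) = 15,  u(7) = 11,  u(8) = 7,  u(9) = 13,  u(10) = 7,  u(11) = 15,  u(12) = 15,  u(13) = 23,  u(14) = 3,  u(15) = 9,  u(16) = 13,  u(17) = 9,  u(18) = 23,  u(19) = 23,  u(20) = 11,  u(21) = 15,  u(22) = 19,  u(23) = 13,  u(24) = 19,  u(25) = 11,  u(26) = 11,  u(27) = 3,  u(28) = 23,  u(29) = 17.
Since (u(28), u(29)) = (u(0), u(1)) = (23, 17) (two consecutive terms determine the rest), the sequence is periodic with period 28.
(9904 - 0) mod 28 = 20, so u(9904) = u(20) = 11.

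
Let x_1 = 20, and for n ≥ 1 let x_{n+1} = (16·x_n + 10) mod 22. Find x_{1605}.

2

Computing terms: x_1 = 20, x_2 = 0, x_3 = 10, x_4 = 16, x_5 = 2, x_6 = 20.
Since x_6 = x_1 = 20, the sequence is periodic with period 5.
(1605 - 1) mod 5 = 4, so x_{1605} = x_5 = 2.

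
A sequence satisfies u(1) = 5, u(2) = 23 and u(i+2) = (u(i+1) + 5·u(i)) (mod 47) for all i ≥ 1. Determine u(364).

We have u(1) = 5; u(2) = 23; u(3) = 1; u(4) = 22; u(5) = 27; u(6) = 43; u(7) = 37; u(8) = 17; u(9) = 14; u(10) = 5; u(11) = 28; u(12) = 6; u(13) = 5; u(14) = 35; u(15) = 13; u(16) = 0; u(17) = 18; u(18) = 18; u(19) = 14; u(20) = 10; u(21) = 33; u(22) = 36; u(23) = 13; u(24) = 5; u(25) = 23.
Since (u(24), u(25)) = (u(1), u(2)) = (5, 23) (two consecutive terms determine the rest), the sequence is periodic with period 23.
(364 - 1) mod 23 = 18, so u(364) = u(19) = 14.

14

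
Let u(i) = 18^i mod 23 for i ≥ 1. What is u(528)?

1

u(1) = 18, u(2) = 2, u(3) = 13, u(4) = 4, u(5) = 3, u(6) = 8, u(7) = 6, u(8) = 16, u(9) = 12, u(10) = 9, u(11) = 1, u(12) = 18.
The sequence repeats with period 11.
So u(528) = u(1 + ((528-1) mod 11)) = u(11) = 1.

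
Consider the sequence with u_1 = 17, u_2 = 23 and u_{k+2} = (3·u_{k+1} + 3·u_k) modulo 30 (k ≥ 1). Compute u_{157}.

27

Listing terms: u_1 = 17,  u_2 = 23,  u_3 = 0,  u_4 = 9,  u_5 = 27,  u_6 = 18,  u_7 = 15,  u_8 = 9,  u_9 = 12,  u_{10} = 3,  u_{11} = 15,  u_{12} = 24,  u_{13} = 27,  u_{14} = 3,  u_{15} = 0,  u_{16} = 9.
Since (u_{15}, u_{16}) = (u_3, u_4) = (0, 9) (two consecutive terms determine the rest), the sequence is eventually periodic: after a pre-period of length 2 it cycles with period 12.
For k ≥ 3, u_k depends only on (k - 3) mod 12. (157 - 3) mod 12 = 10, so u_{157} = u_{13} = 27.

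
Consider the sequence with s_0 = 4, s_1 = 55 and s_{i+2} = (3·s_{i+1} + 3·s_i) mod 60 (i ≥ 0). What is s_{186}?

s_0 = 4; s_1 = 55; s_2 = 57; s_3 = 36; s_4 = 39; s_5 = 45; s_6 = 12; s_7 = 51; s_8 = 9; s_9 = 0; s_{10} = 27; s_{11} = 21; s_{12} = 24; s_{13} = 15; s_{14} = 57; s_{15} = 36.
Since (s_{14}, s_{15}) = (s_2, s_3) = (57, 36) (two consecutive terms determine the rest), the sequence is eventually periodic: after a pre-period of length 2 it cycles with period 12.
For i ≥ 2, s_i depends only on (i - 2) mod 12. (186 - 2) mod 12 = 4, so s_{186} = s_6 = 12.

12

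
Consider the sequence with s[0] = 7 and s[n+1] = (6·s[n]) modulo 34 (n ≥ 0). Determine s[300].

s[0] = 7; s[1] = 8; s[2] = 14; s[3] = 16; s[4] = 28; s[5] = 32; s[6] = 22; s[7] = 30; s[8] = 10; s[9] = 26; s[10] = 20; s[11] = 18; s[12] = 6; s[13] = 2; s[14] = 12; s[15] = 4; s[16] = 24; s[17] = 8.
Since s[17] = s[1] = 8, the sequence is eventually periodic: after a pre-period of length 1 it cycles with period 16.
For n ≥ 1, s[n] depends only on (n - 1) mod 16. (300 - 1) mod 16 = 11, so s[300] = s[12] = 6.

6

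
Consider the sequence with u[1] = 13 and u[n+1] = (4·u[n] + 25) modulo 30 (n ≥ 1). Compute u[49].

13

Listing terms: u[1] = 13, u[2] = 17, u[3] = 3, u[4] = 7, u[5] = 23, u[6] = 27, u[7] = 13.
Since u[7] = u[1] = 13, the sequence is periodic with period 6.
(49 - 1) mod 6 = 0, so u[49] = u[1] = 13.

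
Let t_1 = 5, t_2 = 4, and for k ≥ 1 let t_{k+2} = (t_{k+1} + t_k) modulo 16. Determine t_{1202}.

Computing terms: t_1 = 5,  t_2 = 4,  t_3 = 9,  t_4 = 13,  t_5 = 6,  t_6 = 3,  t_7 = 9,  t_8 = 12,  t_9 = 5,  t_{10} = 1,  t_{11} = 6,  t_{12} = 7,  t_{13} = 13,  t_{14} = 4,  t_{15} = 1,  t_{16} = 5,  t_{17} = 6,  t_{18} = 11,  t_{19} = 1,  t_{20} = 12,  t_{21} = 13,  t_{22} = 9,  t_{23} = 6,  t_{24} = 15,  t_{25} = 5,  t_{26} = 4.
Since (t_{25}, t_{26}) = (t_1, t_2) = (5, 4) (two consecutive terms determine the rest), the sequence is periodic with period 24.
(1202 - 1) mod 24 = 1, so t_{1202} = t_2 = 4.

4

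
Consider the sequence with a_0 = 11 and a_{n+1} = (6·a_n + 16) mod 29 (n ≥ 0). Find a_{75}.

Computing terms: a_0 = 11,  a_1 = 24,  a_2 = 15,  a_3 = 19,  a_4 = 14,  a_5 = 13,  a_6 = 7,  a_7 = 0,  a_8 = 16,  a_9 = 25,  a_{10} = 21,  a_{11} = 26,  a_{12} = 27,  a_{13} = 4,  a_{14} = 11.
The sequence repeats with period 14.
(75 - 0) mod 14 = 5, so a_{75} = a_5 = 13.

13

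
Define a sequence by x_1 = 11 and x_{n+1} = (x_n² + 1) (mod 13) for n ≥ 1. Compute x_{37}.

2

x_1 = 11,  x_2 = 5,  x_3 = 0,  x_4 = 1,  x_5 = 2,  x_6 = 5.
Since x_6 = x_2 = 5, the sequence is eventually periodic: after a pre-period of length 1 it cycles with period 4.
For n ≥ 2, x_n depends only on (n - 2) mod 4. (37 - 2) mod 4 = 3, so x_{37} = x_5 = 2.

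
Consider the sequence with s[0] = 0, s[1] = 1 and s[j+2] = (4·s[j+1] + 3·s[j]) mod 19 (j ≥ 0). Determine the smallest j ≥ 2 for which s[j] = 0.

3

Listing terms: s[0] = 0,  s[1] = 1,  s[2] = 4,  s[3] = 0,  s[4] = 12,  s[5] = 10,  s[6] = 0,  s[7] = 11,  s[8] = 6,  s[9] = 0,  s[10] = 18,  s[11] = 15,  s[12] = 0,  s[13] = 7,  s[14] = 9,  s[15] = 0,  s[16] = 8,  s[17] = 13,  s[18] = 0,  s[19] = 1.
Since (s[18], s[19]) = (s[0], s[1]) = (0, 1) (two consecutive terms determine the rest), the sequence is periodic with period 18.
The value 0 first appears (with j ≥ 2) at s[3].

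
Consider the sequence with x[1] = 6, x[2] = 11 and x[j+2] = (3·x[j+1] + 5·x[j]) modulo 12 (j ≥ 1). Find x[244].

4

Listing terms: x[1] = 6, x[2] = 11, x[3] = 3, x[4] = 4, x[5] = 3, x[6] = 5, x[7] = 6, x[8] = 7, x[9] = 3, x[10] = 8, x[11] = 3, x[12] = 1, x[13] = 6, x[14] = 11.
The sequence repeats with period 12.
(244 - 1) mod 12 = 3, so x[244] = x[4] = 4.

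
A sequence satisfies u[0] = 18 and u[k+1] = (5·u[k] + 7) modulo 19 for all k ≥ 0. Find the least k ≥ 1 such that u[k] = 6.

We have u[0] = 18,  u[1] = 2,  u[2] = 17,  u[3] = 16,  u[4] = 11,  u[5] = 5,  u[6] = 13,  u[7] = 15,  u[8] = 6,  u[9] = 18.
The sequence repeats with period 9.
The value 6 first appears (with k ≥ 1) at u[8].

8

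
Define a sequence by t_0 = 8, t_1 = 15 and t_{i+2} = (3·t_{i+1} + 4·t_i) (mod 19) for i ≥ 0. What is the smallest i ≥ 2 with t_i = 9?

7

Listing terms: t_0 = 8, t_1 = 15, t_2 = 1, t_3 = 6, t_4 = 3, t_5 = 14, t_6 = 16, t_7 = 9, t_8 = 15, t_9 = 5, t_{10} = 18, t_{11} = 17, t_{12} = 9, t_{13} = 0, t_{14} = 17, t_{15} = 13, t_{16} = 12, t_{17} = 12, t_{18} = 8, t_{19} = 15.
The sequence repeats with period 18.
The value 9 first appears (with i ≥ 2) at t_7.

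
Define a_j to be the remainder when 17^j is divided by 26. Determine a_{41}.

23

Listing terms: a_0 = 1, a_1 = 17, a_2 = 3, a_3 = 25, a_4 = 9, a_5 = 23, a_6 = 1.
Since a_6 = a_0 = 1, the sequence is periodic with period 6.
(41 - 0) mod 6 = 5, so a_{41} = a_5 = 23.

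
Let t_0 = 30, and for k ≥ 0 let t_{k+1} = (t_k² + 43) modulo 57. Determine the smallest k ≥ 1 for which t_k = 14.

t_0 = 30,  t_1 = 31,  t_2 = 35,  t_3 = 14,  t_4 = 11,  t_5 = 50,  t_6 = 35.
Since t_6 = t_2 = 35, the sequence is eventually periodic: after a pre-period of length 2 it cycles with period 4.
The value 14 first appears (with k ≥ 1) at t_3.

3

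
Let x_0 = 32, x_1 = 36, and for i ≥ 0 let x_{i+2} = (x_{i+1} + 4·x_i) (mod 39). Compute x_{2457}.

Computing terms: x_0 = 32, x_1 = 36, x_2 = 8, x_3 = 35, x_4 = 28, x_5 = 12, x_6 = 7, x_7 = 16, x_8 = 5, x_9 = 30, x_{10} = 11, x_{11} = 14, x_{12} = 19, x_{13} = 36, x_{14} = 34, x_{15} = 22, x_{16} = 2, x_{17} = 12, x_{18} = 20, x_{19} = 29, x_{20} = 31, x_{21} = 30, x_{22} = 37, x_{23} = 1, x_{24} = 32, x_{25} = 36.
The sequence repeats with period 24.
So x_{2457} = x_{0 + ((2457-0) mod 24)} = x_9 = 30.

30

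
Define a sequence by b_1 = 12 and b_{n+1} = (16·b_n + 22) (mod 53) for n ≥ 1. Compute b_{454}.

52

We have b_1 = 12; b_2 = 2; b_3 = 1; b_4 = 38; b_5 = 47; b_6 = 32; b_7 = 4; b_8 = 33; b_9 = 20; b_{10} = 24; b_{11} = 35; b_{12} = 52; b_{13} = 6; b_{14} = 12.
The sequence repeats with period 13.
So b_{454} = b_{1 + ((454-1) mod 13)} = b_{12} = 52.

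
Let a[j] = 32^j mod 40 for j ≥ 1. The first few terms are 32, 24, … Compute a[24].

We have a[1] = 32, a[2] = 24, a[3] = 8, a[4] = 16, a[5] = 32.
Since a[5] = a[1] = 32, the sequence is periodic with period 4.
So a[24] = a[1 + ((24-1) mod 4)] = a[4] = 16.

16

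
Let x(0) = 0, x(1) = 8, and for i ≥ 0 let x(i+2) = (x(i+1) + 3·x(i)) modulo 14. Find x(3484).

x(0) = 0,  x(1) = 8,  x(2) = 8,  x(3) = 4,  x(4) = 0,  x(5) = 12,  x(6) = 12,  x(7) = 6,  x(8) = 0,  x(9) = 4,  x(10) = 4,  x(11) = 2,  x(12) = 0,  x(13) = 6,  x(14) = 6,  x(15) = 10,  x(16) = 0,  x(17) = 2,  x(18) = 2,  x(19) = 8,  x(20) = 0,  x(21) = 10,  x(22) = 10,  x(23) = 12,  x(24) = 0,  x(25) = 8.
The sequence repeats with period 24.
So x(3484) = x(0 + ((3484-0) mod 24)) = x(4) = 0.

0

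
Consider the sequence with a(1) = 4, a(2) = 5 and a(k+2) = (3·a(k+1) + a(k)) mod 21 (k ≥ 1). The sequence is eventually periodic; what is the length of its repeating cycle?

Listing terms: a(1) = 4, a(2) = 5, a(3) = 19, a(4) = 20, a(5) = 16, a(6) = 5, a(7) = 10, a(8) = 14, a(9) = 10, a(10) = 2, a(11) = 16, a(12) = 8, a(13) = 19, a(14) = 2, a(15) = 4, a(16) = 14, a(17) = 4, a(18) = 5.
Since (a(17), a(18)) = (a(1), a(2)) = (4, 5) (two consecutive terms determine the rest), the sequence is periodic with period 16.

16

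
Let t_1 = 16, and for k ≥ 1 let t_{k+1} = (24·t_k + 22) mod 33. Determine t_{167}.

We have t_1 = 16, t_2 = 10, t_3 = 31, t_4 = 7, t_5 = 25, t_6 = 28, t_7 = 1, t_8 = 13, t_9 = 4, t_{10} = 19, t_{11} = 16.
Since t_{11} = t_1 = 16, the sequence is periodic with period 10.
(167 - 1) mod 10 = 6, so t_{167} = t_7 = 1.

1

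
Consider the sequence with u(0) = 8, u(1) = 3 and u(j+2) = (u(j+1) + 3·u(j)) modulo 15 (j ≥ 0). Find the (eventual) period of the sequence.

Listing terms: u(0) = 8; u(1) = 3; u(2) = 12; u(3) = 6; u(4) = 12; u(5) = 0; u(6) = 6; u(7) = 6; u(8) = 9; u(9) = 12; u(10) = 9; u(11) = 0; u(12) = 12; u(13) = 12; u(14) = 3; u(15) = 9; u(16) = 3; u(17) = 0; u(18) = 9; u(19) = 9; u(20) = 6; u(21) = 3; u(22) = 6; u(23) = 0; u(24) = 3; u(25) = 3; u(26) = 12.
Since (u(25), u(26)) = (u(1), u(2)) = (3, 12) (two consecutive terms determine the rest), the sequence is eventually periodic: after a pre-period of length 1 it cycles with period 24.

24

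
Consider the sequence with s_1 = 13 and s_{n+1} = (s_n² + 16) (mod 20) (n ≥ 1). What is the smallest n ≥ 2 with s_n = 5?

Listing terms: s_1 = 13,  s_2 = 5,  s_3 = 1,  s_4 = 17,  s_5 = 5.
Since s_5 = s_2 = 5, the sequence is eventually periodic: after a pre-period of length 1 it cycles with period 3.
The value 5 first appears (with n ≥ 2) at s_2.

2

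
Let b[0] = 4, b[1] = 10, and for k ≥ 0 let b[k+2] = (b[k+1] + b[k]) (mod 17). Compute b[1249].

Listing terms: b[0] = 4, b[1] = 10, b[2] = 14, b[3] = 7, b[4] = 4, b[5] = 11, b[6] = 15, b[7] = 9, b[8] = 7, b[9] = 16, b[10] = 6, b[11] = 5, b[12] = 11, b[13] = 16, b[14] = 10, b[15] = 9, b[16] = 2, b[17] = 11, b[18] = 13, b[19] = 7, b[20] = 3, b[21] = 10, b[22] = 13, b[23] = 6, b[24] = 2, b[25] = 8, b[26] = 10, b[27] = 1, b[28] = 11, b[29] = 12, b[30] = 6, b[31] = 1, b[32] = 7, b[33] = 8, b[34] = 15, b[35] = 6, b[36] = 4, b[37] = 10.
Since (b[36], b[37]) = (b[0], b[1]) = (4, 10) (two consecutive terms determine the rest), the sequence is periodic with period 36.
So b[1249] = b[0 + ((1249-0) mod 36)] = b[25] = 8.

8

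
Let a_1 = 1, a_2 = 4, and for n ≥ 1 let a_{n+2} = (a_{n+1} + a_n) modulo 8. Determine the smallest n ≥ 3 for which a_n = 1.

4

Computing terms: a_1 = 1; a_2 = 4; a_3 = 5; a_4 = 1; a_5 = 6; a_6 = 7; a_7 = 5; a_8 = 4; a_9 = 1; a_{10} = 5; a_{11} = 6; a_{12} = 3; a_{13} = 1; a_{14} = 4.
The sequence repeats with period 12.
The value 1 first appears (with n ≥ 3) at a_4.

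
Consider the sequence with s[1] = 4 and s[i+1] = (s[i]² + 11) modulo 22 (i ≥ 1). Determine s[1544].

9

s[1] = 4; s[2] = 5; s[3] = 14; s[4] = 9; s[5] = 4.
The sequence repeats with period 4.
(1544 - 1) mod 4 = 3, so s[1544] = s[4] = 9.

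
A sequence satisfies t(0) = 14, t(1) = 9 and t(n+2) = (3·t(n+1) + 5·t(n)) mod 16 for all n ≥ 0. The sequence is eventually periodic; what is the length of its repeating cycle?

24

t(0) = 14; t(1) = 9; t(2) = 1; t(3) = 0; t(4) = 5; t(5) = 15; t(6) = 6; t(7) = 13; t(8) = 5; t(9) = 0; t(10) = 9; t(11) = 11; t(12) = 14; t(13) = 1; t(14) = 9; t(15) = 0; t(16) = 13; t(17) = 7; t(18) = 6; t(19) = 5; t(20) = 13; t(21) = 0; t(22) = 1; t(23) = 3; t(24) = 14; t(25) = 9.
Since (t(24), t(25)) = (t(0), t(1)) = (14, 9) (two consecutive terms determine the rest), the sequence is periodic with period 24.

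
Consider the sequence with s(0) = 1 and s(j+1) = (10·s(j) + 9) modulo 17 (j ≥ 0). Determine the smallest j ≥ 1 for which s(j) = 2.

1

s(0) = 1,  s(1) = 2,  s(2) = 12,  s(3) = 10,  s(4) = 7,  s(5) = 11,  s(6) = 0,  s(7) = 9,  s(8) = 14,  s(9) = 13,  s(10) = 3,  s(11) = 5,  s(12) = 8,  s(13) = 4,  s(14) = 15,  s(15) = 6,  s(16) = 1.
Since s(16) = s(0) = 1, the sequence is periodic with period 16.
The value 2 first appears (with j ≥ 1) at s(1).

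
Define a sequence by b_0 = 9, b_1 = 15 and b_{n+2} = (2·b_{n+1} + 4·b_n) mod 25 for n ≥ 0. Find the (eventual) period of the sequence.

b_0 = 9; b_1 = 15; b_2 = 16; b_3 = 17; b_4 = 23; b_5 = 14; b_6 = 20; b_7 = 21; b_8 = 22; b_9 = 3; b_{10} = 19; b_{11} = 0; b_{12} = 1; b_{13} = 2; b_{14} = 8; b_{15} = 24; b_{16} = 5; b_{17} = 6; b_{18} = 7; b_{19} = 13; b_{20} = 4; b_{21} = 10; b_{22} = 11; b_{23} = 12; b_{24} = 18; b_{25} = 9; b_{26} = 15.
The sequence repeats with period 25.

25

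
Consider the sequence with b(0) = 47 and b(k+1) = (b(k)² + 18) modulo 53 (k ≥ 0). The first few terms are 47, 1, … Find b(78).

We have b(0) = 47; b(1) = 1; b(2) = 19; b(3) = 8; b(4) = 29; b(5) = 11; b(6) = 33; b(7) = 47.
The sequence repeats with period 7.
(78 - 0) mod 7 = 1, so b(78) = b(1) = 1.

1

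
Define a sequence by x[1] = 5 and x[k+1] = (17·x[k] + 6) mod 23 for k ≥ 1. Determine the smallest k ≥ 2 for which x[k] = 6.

x[1] = 5; x[2] = 22; x[3] = 12; x[4] = 3; x[5] = 11; x[6] = 9; x[7] = 21; x[8] = 18; x[9] = 13; x[10] = 20; x[11] = 1; x[12] = 0; x[13] = 6; x[14] = 16; x[15] = 2; x[16] = 17; x[17] = 19; x[18] = 7; x[19] = 10; x[20] = 15; x[21] = 8; x[22] = 4; x[23] = 5.
Since x[23] = x[1] = 5, the sequence is periodic with period 22.
The value 6 first appears (with k ≥ 2) at x[13].

13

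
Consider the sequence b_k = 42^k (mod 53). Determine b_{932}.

49

Listing terms: b_0 = 1; b_1 = 42; b_2 = 15; b_3 = 47; b_4 = 13; b_5 = 16; b_6 = 36; b_7 = 28; b_8 = 10; b_9 = 49; b_{10} = 44; b_{11} = 46; b_{12} = 24; b_{13} = 1.
The sequence repeats with period 13.
So b_{932} = b_{0 + ((932-0) mod 13)} = b_9 = 49.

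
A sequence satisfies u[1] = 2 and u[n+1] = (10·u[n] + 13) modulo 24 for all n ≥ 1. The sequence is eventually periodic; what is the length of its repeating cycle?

We have u[1] = 2; u[2] = 9; u[3] = 7; u[4] = 11; u[5] = 3; u[6] = 19; u[7] = 11.
Since u[7] = u[4] = 11, the sequence is eventually periodic: after a pre-period of length 3 it cycles with period 3.

3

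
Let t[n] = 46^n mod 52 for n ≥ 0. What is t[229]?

20

We have t[0] = 1; t[1] = 46; t[2] = 36; t[3] = 44; t[4] = 48; t[5] = 24; t[6] = 12; t[7] = 32; t[8] = 16; t[9] = 8; t[10] = 4; t[11] = 28; t[12] = 40; t[13] = 20; t[14] = 36.
Since t[14] = t[2] = 36, the sequence is eventually periodic: after a pre-period of length 2 it cycles with period 12.
For n ≥ 2, t[n] depends only on (n - 2) mod 12. (229 - 2) mod 12 = 11, so t[229] = t[13] = 20.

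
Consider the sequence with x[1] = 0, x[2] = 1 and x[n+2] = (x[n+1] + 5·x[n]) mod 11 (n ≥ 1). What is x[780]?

We have x[1] = 0,  x[2] = 1,  x[3] = 1,  x[4] = 6,  x[5] = 0,  x[6] = 8,  x[7] = 8,  x[8] = 4,  x[9] = 0,  x[10] = 9,  x[11] = 9,  x[12] = 10,  x[13] = 0,  x[14] = 6,  x[15] = 6,  x[16] = 3,  x[17] = 0,  x[18] = 4,  x[19] = 4,  x[20] = 2,  x[21] = 0,  x[22] = 10,  x[23] = 10,  x[24] = 5,  x[25] = 0,  x[26] = 3,  x[27] = 3,  x[28] = 7,  x[29] = 0,  x[30] = 2,  x[31] = 2,  x[32] = 1,  x[33] = 0,  x[34] = 5,  x[35] = 5,  x[36] = 8,  x[37] = 0,  x[38] = 7,  x[39] = 7,  x[40] = 9,  x[41] = 0,  x[42] = 1.
Since (x[41], x[42]) = (x[1], x[2]) = (0, 1) (two consecutive terms determine the rest), the sequence is periodic with period 40.
So x[780] = x[1 + ((780-1) mod 40)] = x[20] = 2.

2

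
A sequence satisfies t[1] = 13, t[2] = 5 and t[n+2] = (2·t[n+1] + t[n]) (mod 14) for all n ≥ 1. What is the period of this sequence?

Computing terms: t[1] = 13; t[2] = 5; t[3] = 9; t[4] = 9; t[5] = 13; t[6] = 7; t[7] = 13; t[8] = 5.
Since (t[7], t[8]) = (t[1], t[2]) = (13, 5) (two consecutive terms determine the rest), the sequence is periodic with period 6.

6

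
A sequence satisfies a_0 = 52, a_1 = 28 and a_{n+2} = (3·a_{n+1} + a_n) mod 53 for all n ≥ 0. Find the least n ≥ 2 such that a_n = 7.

Listing terms: a_0 = 52, a_1 = 28, a_2 = 30, a_3 = 12, a_4 = 13, a_5 = 51, a_6 = 7, a_7 = 19, a_8 = 11, a_9 = 52, a_{10} = 8, a_{11} = 23, a_{12} = 24, a_{13} = 42, a_{14} = 44, a_{15} = 15, a_{16} = 36, a_{17} = 17, a_{18} = 34, a_{19} = 13, a_{20} = 20, a_{21} = 20, a_{22} = 27, a_{23} = 48, a_{24} = 12, a_{25} = 31, a_{26} = 52, a_{27} = 28.
Since (a_{26}, a_{27}) = (a_0, a_1) = (52, 28) (two consecutive terms determine the rest), the sequence is periodic with period 26.
The value 7 first appears (with n ≥ 2) at a_6.

6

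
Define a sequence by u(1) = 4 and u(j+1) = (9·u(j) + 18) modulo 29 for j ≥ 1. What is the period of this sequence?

Computing terms: u(1) = 4; u(2) = 25; u(3) = 11; u(4) = 1; u(5) = 27; u(6) = 0; u(7) = 18; u(8) = 6; u(9) = 14; u(10) = 28; u(11) = 9; u(12) = 12; u(13) = 10; u(14) = 21; u(15) = 4.
The sequence repeats with period 14.

14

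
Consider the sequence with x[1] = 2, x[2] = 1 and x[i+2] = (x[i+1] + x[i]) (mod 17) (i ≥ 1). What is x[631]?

15

Listing terms: x[1] = 2,  x[2] = 1,  x[3] = 3,  x[4] = 4,  x[5] = 7,  x[6] = 11,  x[7] = 1,  x[8] = 12,  x[9] = 13,  x[10] = 8,  x[11] = 4,  x[12] = 12,  x[13] = 16,  x[14] = 11,  x[15] = 10,  x[16] = 4,  x[17] = 14,  x[18] = 1,  x[19] = 15,  x[20] = 16,  x[21] = 14,  x[22] = 13,  x[23] = 10,  x[24] = 6,  x[25] = 16,  x[26] = 5,  x[27] = 4,  x[28] = 9,  x[29] = 13,  x[30] = 5,  x[31] = 1,  x[32] = 6,  x[33] = 7,  x[34] = 13,  x[35] = 3,  x[36] = 16,  x[37] = 2,  x[38] = 1.
The sequence repeats with period 36.
(631 - 1) mod 36 = 18, so x[631] = x[19] = 15.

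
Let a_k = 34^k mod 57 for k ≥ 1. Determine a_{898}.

a_1 = 34,  a_2 = 16,  a_3 = 31,  a_4 = 28,  a_5 = 40,  a_6 = 49,  a_7 = 13,  a_8 = 43,  a_9 = 37,  a_{10} = 4,  a_{11} = 22,  a_{12} = 7,  a_{13} = 10,  a_{14} = 55,  a_{15} = 46,  a_{16} = 25,  a_{17} = 52,  a_{18} = 1,  a_{19} = 34.
Since a_{19} = a_1 = 34, the sequence is periodic with period 18.
(898 - 1) mod 18 = 15, so a_{898} = a_{16} = 25.

25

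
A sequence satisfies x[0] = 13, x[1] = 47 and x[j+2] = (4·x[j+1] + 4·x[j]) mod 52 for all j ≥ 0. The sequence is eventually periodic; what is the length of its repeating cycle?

21

x[0] = 13, x[1] = 47, x[2] = 32, x[3] = 4, x[4] = 40, x[5] = 20, x[6] = 32, x[7] = 0, x[8] = 24, x[9] = 44, x[10] = 12, x[11] = 16, x[12] = 8, x[13] = 44, x[14] = 0, x[15] = 20, x[16] = 28, x[17] = 36, x[18] = 48, x[19] = 24, x[20] = 28, x[21] = 0, x[22] = 8, x[23] = 32, x[24] = 4.
Since (x[23], x[24]) = (x[2], x[3]) = (32, 4) (two consecutive terms determine the rest), the sequence is eventually periodic: after a pre-period of length 2 it cycles with period 21.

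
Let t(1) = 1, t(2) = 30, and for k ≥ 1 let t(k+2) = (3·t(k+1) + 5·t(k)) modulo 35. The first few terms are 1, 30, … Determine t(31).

We have t(1) = 1,  t(2) = 30,  t(3) = 25,  t(4) = 15,  t(5) = 30,  t(6) = 25.
Since (t(5), t(6)) = (t(2), t(3)) = (30, 25) (two consecutive terms determine the rest), the sequence is eventually periodic: after a pre-period of length 1 it cycles with period 3.
For k ≥ 2, t(k) depends only on (k - 2) mod 3. (31 - 2) mod 3 = 2, so t(31) = t(4) = 15.

15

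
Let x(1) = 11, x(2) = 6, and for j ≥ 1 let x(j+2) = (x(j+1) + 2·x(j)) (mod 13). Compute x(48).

x(1) = 11,  x(2) = 6,  x(3) = 2,  x(4) = 1,  x(5) = 5,  x(6) = 7,  x(7) = 4,  x(8) = 5,  x(9) = 0,  x(10) = 10,  x(11) = 10,  x(12) = 4,  x(13) = 11,  x(14) = 6.
Since (x(13), x(14)) = (x(1), x(2)) = (11, 6) (two consecutive terms determine the rest), the sequence is periodic with period 12.
So x(48) = x(1 + ((48-1) mod 12)) = x(12) = 4.

4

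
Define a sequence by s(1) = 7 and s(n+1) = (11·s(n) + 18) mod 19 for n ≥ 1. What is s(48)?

Computing terms: s(1) = 7, s(2) = 0, s(3) = 18, s(4) = 7.
The sequence repeats with period 3.
(48 - 1) mod 3 = 2, so s(48) = s(3) = 18.

18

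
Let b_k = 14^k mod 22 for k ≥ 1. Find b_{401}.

Computing terms: b_1 = 14, b_2 = 20, b_3 = 16, b_4 = 4, b_5 = 12, b_6 = 14.
Since b_6 = b_1 = 14, the sequence is periodic with period 5.
So b_{401} = b_{1 + ((401-1) mod 5)} = b_1 = 14.

14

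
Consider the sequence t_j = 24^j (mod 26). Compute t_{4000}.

16

Listing terms: t_0 = 1; t_1 = 24; t_2 = 4; t_3 = 18; t_4 = 16; t_5 = 20; t_6 = 12; t_7 = 2; t_8 = 22; t_9 = 8; t_{10} = 10; t_{11} = 6; t_{12} = 14; t_{13} = 24.
Since t_{13} = t_1 = 24, the sequence is eventually periodic: after a pre-period of length 1 it cycles with period 12.
For j ≥ 1, t_j depends only on (j - 1) mod 12. (4000 - 1) mod 12 = 3, so t_{4000} = t_4 = 16.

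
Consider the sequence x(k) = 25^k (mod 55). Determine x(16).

x(0) = 1, x(1) = 25, x(2) = 20, x(3) = 5, x(4) = 15, x(5) = 45, x(6) = 25.
Since x(6) = x(1) = 25, the sequence is eventually periodic: after a pre-period of length 1 it cycles with period 5.
For k ≥ 1, x(k) depends only on (k - 1) mod 5. (16 - 1) mod 5 = 0, so x(16) = x(1) = 25.

25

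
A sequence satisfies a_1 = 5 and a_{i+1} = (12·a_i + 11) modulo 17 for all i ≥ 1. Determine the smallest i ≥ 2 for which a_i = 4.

Computing terms: a_1 = 5,  a_2 = 3,  a_3 = 13,  a_4 = 14,  a_5 = 9,  a_6 = 0,  a_7 = 11,  a_8 = 7,  a_9 = 10,  a_{10} = 12,  a_{11} = 2,  a_{12} = 1,  a_{13} = 6,  a_{14} = 15,  a_{15} = 4,  a_{16} = 8,  a_{17} = 5.
The sequence repeats with period 16.
The value 4 first appears (with i ≥ 2) at a_{15}.

15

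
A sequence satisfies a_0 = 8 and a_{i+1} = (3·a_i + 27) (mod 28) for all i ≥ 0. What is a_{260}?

Computing terms: a_0 = 8,  a_1 = 23,  a_2 = 12,  a_3 = 7,  a_4 = 20,  a_5 = 3,  a_6 = 8.
Since a_6 = a_0 = 8, the sequence is periodic with period 6.
So a_{260} = a_{0 + ((260-0) mod 6)} = a_2 = 12.

12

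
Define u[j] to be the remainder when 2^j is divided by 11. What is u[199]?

u[1] = 2; u[2] = 4; u[3] = 8; u[4] = 5; u[5] = 10; u[6] = 9; u[7] = 7; u[8] = 3; u[9] = 6; u[10] = 1; u[11] = 2.
Since u[11] = u[1] = 2, the sequence is periodic with period 10.
So u[199] = u[1 + ((199-1) mod 10)] = u[9] = 6.

6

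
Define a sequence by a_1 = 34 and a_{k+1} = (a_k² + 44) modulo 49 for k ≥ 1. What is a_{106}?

18

We have a_1 = 34, a_2 = 24, a_3 = 32, a_4 = 39, a_5 = 46, a_6 = 4, a_7 = 11, a_8 = 18, a_9 = 25, a_{10} = 32.
Since a_{10} = a_3 = 32, the sequence is eventually periodic: after a pre-period of length 2 it cycles with period 7.
For k ≥ 3, a_k depends only on (k - 3) mod 7. (106 - 3) mod 7 = 5, so a_{106} = a_8 = 18.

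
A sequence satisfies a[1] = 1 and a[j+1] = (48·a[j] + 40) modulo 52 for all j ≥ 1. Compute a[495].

a[1] = 1; a[2] = 36; a[3] = 0; a[4] = 40; a[5] = 36.
Since a[5] = a[2] = 36, the sequence is eventually periodic: after a pre-period of length 1 it cycles with period 3.
For j ≥ 2, a[j] depends only on (j - 2) mod 3. (495 - 2) mod 3 = 1, so a[495] = a[3] = 0.

0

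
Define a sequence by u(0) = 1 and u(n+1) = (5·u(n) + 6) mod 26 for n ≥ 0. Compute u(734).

We have u(0) = 1,  u(1) = 11,  u(2) = 9,  u(3) = 25,  u(4) = 1.
The sequence repeats with period 4.
(734 - 0) mod 4 = 2, so u(734) = u(2) = 9.

9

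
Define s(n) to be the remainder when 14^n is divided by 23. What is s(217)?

10

Computing terms: s(1) = 14, s(2) = 12, s(3) = 7, s(4) = 6, s(5) = 15, s(6) = 3, s(7) = 19, s(8) = 13, s(9) = 21, s(10) = 18, s(11) = 22, s(12) = 9, s(13) = 11, s(14) = 16, s(15) = 17, s(16) = 8, s(17) = 20, s(18) = 4, s(19) = 10, s(20) = 2, s(21) = 5, s(22) = 1, s(23) = 14.
Since s(23) = s(1) = 14, the sequence is periodic with period 22.
(217 - 1) mod 22 = 18, so s(217) = s(19) = 10.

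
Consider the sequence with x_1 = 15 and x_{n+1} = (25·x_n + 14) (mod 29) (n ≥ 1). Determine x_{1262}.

12

Listing terms: x_1 = 15, x_2 = 12, x_3 = 24, x_4 = 5, x_5 = 23, x_6 = 9, x_7 = 7, x_8 = 15.
The sequence repeats with period 7.
So x_{1262} = x_{1 + ((1262-1) mod 7)} = x_2 = 12.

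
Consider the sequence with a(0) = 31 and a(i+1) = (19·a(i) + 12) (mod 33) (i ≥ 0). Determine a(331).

7

We have a(0) = 31,  a(1) = 7,  a(2) = 13,  a(3) = 28,  a(4) = 16,  a(5) = 19,  a(6) = 10,  a(7) = 4,  a(8) = 22,  a(9) = 1,  a(10) = 31.
Since a(10) = a(0) = 31, the sequence is periodic with period 10.
So a(331) = a(0 + ((331-0) mod 10)) = a(1) = 7.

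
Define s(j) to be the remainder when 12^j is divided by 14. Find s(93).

Computing terms: s(0) = 1, s(1) = 12, s(2) = 4, s(3) = 6, s(4) = 2, s(5) = 10, s(6) = 8, s(7) = 12.
Since s(7) = s(1) = 12, the sequence is eventually periodic: after a pre-period of length 1 it cycles with period 6.
For j ≥ 1, s(j) depends only on (j - 1) mod 6. (93 - 1) mod 6 = 2, so s(93) = s(3) = 6.

6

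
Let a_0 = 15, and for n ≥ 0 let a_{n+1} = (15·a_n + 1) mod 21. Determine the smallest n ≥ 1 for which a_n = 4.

a_0 = 15,  a_1 = 16,  a_2 = 10,  a_3 = 4,  a_4 = 19,  a_5 = 13,  a_6 = 7,  a_7 = 1,  a_8 = 16.
Since a_8 = a_1 = 16, the sequence is eventually periodic: after a pre-period of length 1 it cycles with period 7.
The value 4 first appears (with n ≥ 1) at a_3.

3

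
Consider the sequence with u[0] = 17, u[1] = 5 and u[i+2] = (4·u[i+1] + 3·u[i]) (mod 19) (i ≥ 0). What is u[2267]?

u[0] = 17,  u[1] = 5,  u[2] = 14,  u[3] = 14,  u[4] = 3,  u[5] = 16,  u[6] = 16,  u[7] = 17,  u[8] = 2,  u[9] = 2,  u[10] = 14,  u[11] = 5,  u[12] = 5,  u[13] = 16,  u[14] = 3,  u[15] = 3,  u[16] = 2,  u[17] = 17,  u[18] = 17,  u[19] = 5.
The sequence repeats with period 18.
So u[2267] = u[0 + ((2267-0) mod 18)] = u[17] = 17.

17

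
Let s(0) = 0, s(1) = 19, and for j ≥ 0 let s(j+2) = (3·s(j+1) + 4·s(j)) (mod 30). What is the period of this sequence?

We have s(0) = 0, s(1) = 19, s(2) = 27, s(3) = 7, s(4) = 9, s(5) = 25, s(6) = 21, s(7) = 13, s(8) = 3, s(9) = 1, s(10) = 15, s(11) = 19, s(12) = 27.
Since (s(11), s(12)) = (s(1), s(2)) = (19, 27) (two consecutive terms determine the rest), the sequence is eventually periodic: after a pre-period of length 1 it cycles with period 10.

10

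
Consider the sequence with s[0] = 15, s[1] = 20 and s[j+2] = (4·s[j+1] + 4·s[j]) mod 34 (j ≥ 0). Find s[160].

32

We have s[0] = 15; s[1] = 20; s[2] = 4; s[3] = 28; s[4] = 26; s[5] = 12; s[6] = 16; s[7] = 10; s[8] = 2; s[9] = 14; s[10] = 30; s[11] = 6; s[12] = 8; s[13] = 22; s[14] = 18; s[15] = 24; s[16] = 32; s[17] = 20; s[18] = 4.
Since (s[17], s[18]) = (s[1], s[2]) = (20, 4) (two consecutive terms determine the rest), the sequence is eventually periodic: after a pre-period of length 1 it cycles with period 16.
For j ≥ 1, s[j] depends only on (j - 1) mod 16. (160 - 1) mod 16 = 15, so s[160] = s[16] = 32.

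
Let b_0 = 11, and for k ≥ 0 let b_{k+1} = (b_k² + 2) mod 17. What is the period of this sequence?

4

Computing terms: b_0 = 11, b_1 = 4, b_2 = 1, b_3 = 3, b_4 = 11.
Since b_4 = b_0 = 11, the sequence is periodic with period 4.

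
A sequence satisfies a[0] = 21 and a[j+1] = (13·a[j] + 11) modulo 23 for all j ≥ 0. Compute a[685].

Computing terms: a[0] = 21, a[1] = 8, a[2] = 0, a[3] = 11, a[4] = 16, a[5] = 12, a[6] = 6, a[7] = 20, a[8] = 18, a[9] = 15, a[10] = 22, a[11] = 21.
Since a[11] = a[0] = 21, the sequence is periodic with period 11.
(685 - 0) mod 11 = 3, so a[685] = a[3] = 11.

11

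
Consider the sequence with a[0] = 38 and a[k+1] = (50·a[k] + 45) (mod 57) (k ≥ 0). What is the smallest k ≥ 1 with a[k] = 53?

2

Computing terms: a[0] = 38,  a[1] = 7,  a[2] = 53,  a[3] = 16,  a[4] = 47,  a[5] = 1,  a[6] = 38.
Since a[6] = a[0] = 38, the sequence is periodic with period 6.
The value 53 first appears (with k ≥ 1) at a[2].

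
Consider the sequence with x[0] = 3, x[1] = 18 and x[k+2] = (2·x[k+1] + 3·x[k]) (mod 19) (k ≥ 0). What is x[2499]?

13

Computing terms: x[0] = 3, x[1] = 18, x[2] = 7, x[3] = 11, x[4] = 5, x[5] = 5, x[6] = 6, x[7] = 8, x[8] = 15, x[9] = 16, x[10] = 1, x[11] = 12, x[12] = 8, x[13] = 14, x[14] = 14, x[15] = 13, x[16] = 11, x[17] = 4, x[18] = 3, x[19] = 18.
The sequence repeats with period 18.
(2499 - 0) mod 18 = 15, so x[2499] = x[15] = 13.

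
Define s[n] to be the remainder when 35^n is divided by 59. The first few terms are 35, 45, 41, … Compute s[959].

45

We have s[1] = 35, s[2] = 45, s[3] = 41, s[4] = 19, s[5] = 16, s[6] = 29, s[7] = 12, s[8] = 7, s[9] = 9, s[10] = 20, s[11] = 51, s[12] = 15, s[13] = 53, s[14] = 26, s[15] = 25, s[16] = 49, s[17] = 4, s[18] = 22, s[19] = 3, s[20] = 46, s[21] = 17, s[22] = 5, s[23] = 57, s[24] = 48, s[25] = 28, s[26] = 36, s[27] = 21, s[28] = 27, s[29] = 1, s[30] = 35.
Since s[30] = s[1] = 35, the sequence is periodic with period 29.
So s[959] = s[1 + ((959-1) mod 29)] = s[2] = 45.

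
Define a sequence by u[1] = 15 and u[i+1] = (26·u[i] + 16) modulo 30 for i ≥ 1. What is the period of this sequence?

Computing terms: u[1] = 15, u[2] = 16, u[3] = 12, u[4] = 28, u[5] = 24, u[6] = 10, u[7] = 6, u[8] = 22, u[9] = 18, u[10] = 4, u[11] = 0, u[12] = 16.
Since u[12] = u[2] = 16, the sequence is eventually periodic: after a pre-period of length 1 it cycles with period 10.

10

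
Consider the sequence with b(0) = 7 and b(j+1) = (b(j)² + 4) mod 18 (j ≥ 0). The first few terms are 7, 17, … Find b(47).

5

Computing terms: b(0) = 7; b(1) = 17; b(2) = 5; b(3) = 11; b(4) = 17.
Since b(4) = b(1) = 17, the sequence is eventually periodic: after a pre-period of length 1 it cycles with period 3.
For j ≥ 1, b(j) depends only on (j - 1) mod 3. (47 - 1) mod 3 = 1, so b(47) = b(2) = 5.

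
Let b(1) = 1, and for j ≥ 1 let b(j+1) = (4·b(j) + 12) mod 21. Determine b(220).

b(1) = 1,  b(2) = 16,  b(3) = 13,  b(4) = 1.
Since b(4) = b(1) = 1, the sequence is periodic with period 3.
(220 - 1) mod 3 = 0, so b(220) = b(1) = 1.

1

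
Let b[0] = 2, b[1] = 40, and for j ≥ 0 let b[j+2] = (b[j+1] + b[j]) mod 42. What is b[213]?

38

Listing terms: b[0] = 2,  b[1] = 40,  b[2] = 0,  b[3] = 40,  b[4] = 40,  b[5] = 38,  b[6] = 36,  b[7] = 32,  b[8] = 26,  b[9] = 16,  b[10] = 0,  b[11] = 16,  b[12] = 16,  b[13] = 32,  b[14] = 6,  b[15] = 38,  b[16] = 2,  b[17] = 40.
Since (b[16], b[17]) = (b[0], b[1]) = (2, 40) (two consecutive terms determine the rest), the sequence is periodic with period 16.
So b[213] = b[0 + ((213-0) mod 16)] = b[5] = 38.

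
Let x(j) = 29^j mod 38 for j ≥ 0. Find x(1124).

Listing terms: x(0) = 1; x(1) = 29; x(2) = 5; x(3) = 31; x(4) = 25; x(5) = 3; x(6) = 11; x(7) = 15; x(8) = 17; x(9) = 37; x(10) = 9; x(11) = 33; x(12) = 7; x(13) = 13; x(14) = 35; x(15) = 27; x(16) = 23; x(17) = 21; x(18) = 1.
Since x(18) = x(0) = 1, the sequence is periodic with period 18.
(1124 - 0) mod 18 = 8, so x(1124) = x(8) = 17.

17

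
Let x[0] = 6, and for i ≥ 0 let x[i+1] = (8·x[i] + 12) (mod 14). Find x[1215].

Listing terms: x[0] = 6,  x[1] = 4,  x[2] = 2,  x[3] = 0,  x[4] = 12,  x[5] = 10,  x[6] = 8,  x[7] = 6.
The sequence repeats with period 7.
(1215 - 0) mod 7 = 4, so x[1215] = x[4] = 12.

12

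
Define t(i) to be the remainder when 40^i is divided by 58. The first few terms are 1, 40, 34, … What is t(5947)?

10

t(0) = 1, t(1) = 40, t(2) = 34, t(3) = 26, t(4) = 54, t(5) = 14, t(6) = 38, t(7) = 12, t(8) = 16, t(9) = 2, t(10) = 22, t(11) = 10, t(12) = 52, t(13) = 50, t(14) = 28, t(15) = 18, t(16) = 24, t(17) = 32, t(18) = 4, t(19) = 44, t(20) = 20, t(21) = 46, t(22) = 42, t(23) = 56, t(24) = 36, t(25) = 48, t(26) = 6, t(27) = 8, t(28) = 30, t(29) = 40.
Since t(29) = t(1) = 40, the sequence is eventually periodic: after a pre-period of length 1 it cycles with period 28.
For i ≥ 1, t(i) depends only on (i - 1) mod 28. (5947 - 1) mod 28 = 10, so t(5947) = t(11) = 10.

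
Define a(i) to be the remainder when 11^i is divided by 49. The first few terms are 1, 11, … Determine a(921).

We have a(0) = 1,  a(1) = 11,  a(2) = 23,  a(3) = 8,  a(4) = 39,  a(5) = 37,  a(6) = 15,  a(7) = 18,  a(8) = 2,  a(9) = 22,  a(10) = 46,  a(11) = 16,  a(12) = 29,  a(13) = 25,  a(14) = 30,  a(15) = 36,  a(16) = 4,  a(17) = 44,  a(18) = 43,  a(19) = 32,  a(20) = 9,  a(21) = 1.
Since a(21) = a(0) = 1, the sequence is periodic with period 21.
So a(921) = a(0 + ((921-0) mod 21)) = a(18) = 43.

43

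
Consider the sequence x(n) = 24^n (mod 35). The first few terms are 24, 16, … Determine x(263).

19

Computing terms: x(1) = 24; x(2) = 16; x(3) = 34; x(4) = 11; x(5) = 19; x(6) = 1; x(7) = 24.
The sequence repeats with period 6.
(263 - 1) mod 6 = 4, so x(263) = x(5) = 19.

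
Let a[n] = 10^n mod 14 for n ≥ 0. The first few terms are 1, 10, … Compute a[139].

10

a[0] = 1; a[1] = 10; a[2] = 2; a[3] = 6; a[4] = 4; a[5] = 12; a[6] = 8; a[7] = 10.
Since a[7] = a[1] = 10, the sequence is eventually periodic: after a pre-period of length 1 it cycles with period 6.
For n ≥ 1, a[n] depends only on (n - 1) mod 6. (139 - 1) mod 6 = 0, so a[139] = a[1] = 10.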